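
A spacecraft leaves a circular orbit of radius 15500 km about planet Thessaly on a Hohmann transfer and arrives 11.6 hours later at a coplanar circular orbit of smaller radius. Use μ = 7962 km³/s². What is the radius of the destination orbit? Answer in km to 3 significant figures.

Transfer time t = 11.6 hours = 41760 s, and t = π√(a_t³/μ).
So a_t = (μ t²/π²)^(1/3) = (7962 × (41760)² / π²)^(1/3) = 11205 km.
Since a_t = (r₁ + r₂)/2, r₂ = 2a_t − r₁ = 2×11205 − 15500 = 6910 km.

r₂ = 6910 km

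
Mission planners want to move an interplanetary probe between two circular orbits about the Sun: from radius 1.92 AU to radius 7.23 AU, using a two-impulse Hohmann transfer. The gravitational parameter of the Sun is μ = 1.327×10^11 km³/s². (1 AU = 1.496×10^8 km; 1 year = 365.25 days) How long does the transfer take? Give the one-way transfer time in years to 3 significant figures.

t = 4.89 years

In km: r₁ = 1.92 × 1.496×10^8 = 2.87232×10^8 km; r₂ = 7.23 × 1.496×10^8 = 1.081608×10^9 km.
The Hohmann ellipse has a_t = (r₁ + r₂)/2 = 6.8442×10^8 km.
Transfer time t = π√(a_t³/μ) = π√((6.8442×10^8)³ / 1.327×10^11) = 1.544×10^8 s.
Converting: 1.544×10^8 s ÷ 3.15576×10^7 s/year (365.25 × 86400) = 4.89 years.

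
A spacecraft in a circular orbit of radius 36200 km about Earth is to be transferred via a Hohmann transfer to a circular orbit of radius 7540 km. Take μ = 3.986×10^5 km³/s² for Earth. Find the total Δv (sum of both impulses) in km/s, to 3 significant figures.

The Hohmann ellipse has a_t = (r₁ + r₂)/2 = 21870 km.
At r₁ the circular-orbit speed is v₁ = √(μ/r₁) = 3.3183 km/s.
On the transfer ellipse at r₁, vis-viva equation gives v_a = √[μ(2/r₁ − 1/a_t)] = 1.9484 km/s.
First burn Δv₁ = |v_a − v₁| = 1.3699 km/s.
Circular speed at r₂: v₂ = √(μ/r₂) = 7.2708 km/s.
Transfer-orbit speed at r₂: v_p = √[μ(2/r₂ − 1/a_t)] = 9.3543 km/s.
Second burn Δv₂ = |v₂ − v_p| = 2.0835 km/s.
Total Δv = Δv₁ + Δv₂ = 3.453 km/s.

Δv = 3.45 km/s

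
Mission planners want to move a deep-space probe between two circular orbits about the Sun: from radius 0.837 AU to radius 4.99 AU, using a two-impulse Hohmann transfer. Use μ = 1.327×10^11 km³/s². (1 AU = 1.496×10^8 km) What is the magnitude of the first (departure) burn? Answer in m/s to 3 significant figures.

In km: r₁ = 0.837 × 1.496×10^8 = 1.252152×10^8 km; r₂ = 4.99 × 1.496×10^8 = 7.46504×10^8 km.
Semi-major axis of the transfer orbit: a_t = (1.252152×10^8 + 7.46504×10^8)/2 = 4.358596×10^8 km.
Circular speed at r = 1.252152×10^8 km: v_c = √(μ/r) = 32.55 km/s.
Vis-viva on the transfer ellipse at r = 1.252152×10^8 km gives v_t = √[μ(2/r − 1/a_t)] = 42.60 km/s.
Δv₁ = |v_t − v_c| = |42.60 − 32.55| = 10.05 km/s.

Δv₁ = 10000 m/s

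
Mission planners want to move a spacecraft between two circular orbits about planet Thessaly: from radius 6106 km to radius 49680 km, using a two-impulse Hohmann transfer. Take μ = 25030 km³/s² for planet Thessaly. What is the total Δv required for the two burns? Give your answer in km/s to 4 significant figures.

Δv = 1.055 km/s

Transfer-ellipse semi-major axis a_t = (r₁ + r₂)/2 = (6106 + 49680)/2 = 27893 km.
At r₁ the circular-orbit speed is v₁ = √(μ/r₁) = 2.0247 km/s.
Transfer-orbit speed at r₁ (vis-viva equation): v_p = √[μ(2/r₁ − 1/a_t)] = 2.7021 km/s.
First burn Δv₁ = |v_p − v₁| = 0.6774 km/s.
Circular speed at r₂: v₂ = √(μ/r₂) = 0.7098 km/s.
Transfer-orbit speed at r₂: v_a = √[μ(2/r₂ − 1/a_t)] = 0.3321 km/s.
Second burn Δv₂ = |v₂ − v_a| = 0.3777 km/s.
Total Δv = Δv₁ + Δv₂ = 1.055 km/s.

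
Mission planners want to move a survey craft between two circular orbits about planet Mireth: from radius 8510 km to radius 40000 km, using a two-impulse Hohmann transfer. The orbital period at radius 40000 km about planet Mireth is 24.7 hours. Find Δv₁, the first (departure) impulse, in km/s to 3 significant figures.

Δv₁ = 1.74 km/s

From Kepler's third law T² = 4π²r³/μ at r = 40000 km, T = 24.7 hours = 24.7 × 3600 s = 88920 s: μ = 4π²r³/T² = 3.19551×10^5 km³/s².
The Hohmann ellipse has a_t = (r₁ + r₂)/2 = 24255 km.
On the circular orbit at r = 8510 km, v_c = √(μ/r) = 6.128 km/s.
Vis-viva on the transfer ellipse at r = 8510 km gives v_t = √[μ(2/r − 1/a_t)] = 7.869 km/s.
Δv₁ = |v_t − v_c| = |7.869 − 6.128| = 1.741 km/s.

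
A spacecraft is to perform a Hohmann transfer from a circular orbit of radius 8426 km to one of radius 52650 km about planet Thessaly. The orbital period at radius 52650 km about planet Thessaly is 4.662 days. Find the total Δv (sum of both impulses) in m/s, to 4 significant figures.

Δv = 1033 m/s

From Kepler's third law T² = 4π²r³/μ at r = 52650 km, T = 4.662 days = 4.662 × 86400 s = 4.027968×10^5 s: μ = 4π²r³/T² = 35512.6 km³/s².
Transfer-ellipse semi-major axis a_t = (r₁ + r₂)/2 = (8426 + 52650)/2 = 30538 km.
At r₁ the circular-orbit speed is v₁ = √(μ/r₁) = 2.05296 km/s.
On the transfer ellipse at r₁, vis-viva equation gives v_p = √[μ(2/r₁ − 1/a_t)] = 2.69563 km/s.
First burn Δv₁ = |v_p − v₁| = 0.6427 km/s.
Circular speed at r₂: v₂ = √(μ/r₂) = 0.8213 km/s.
Transfer-orbit speed at r₂: v_a = √[μ(2/r₂ − 1/a_t)] = 0.4314 km/s.
Second burn Δv₂ = |v₂ − v_a| = 0.3899 km/s.
Total Δv = Δv₁ + Δv₂ = 1.033 km/s.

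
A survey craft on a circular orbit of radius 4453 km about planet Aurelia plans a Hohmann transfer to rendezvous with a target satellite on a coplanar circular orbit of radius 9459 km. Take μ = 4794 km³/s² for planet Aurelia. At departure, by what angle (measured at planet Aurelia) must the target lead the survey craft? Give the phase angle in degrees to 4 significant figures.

The Hohmann ellipse has a_t = (r₁ + r₂)/2 = 6956 km.
Transfer time t = π√(a_t³/μ) = 26323.3 s.
Target angular speed ω₂ = √(μ/r₂³) = 7.52629×10^-5 rad/s.
Angle swept by the target during transfer: ω₂·t = 1.9812 rad = 113.51°.
The survey craft traverses 180° on the transfer ellipse, so the target must lead by 180° − 113.51° = 66.49°.

φ = 66.49°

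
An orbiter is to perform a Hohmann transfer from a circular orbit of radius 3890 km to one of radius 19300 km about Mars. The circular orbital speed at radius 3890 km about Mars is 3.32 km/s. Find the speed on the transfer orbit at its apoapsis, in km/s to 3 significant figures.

From the circular-orbit relation v² = μ/r at r = 3890 km: μ = v²r = (3.32)² × 3890 = 42877.1 km³/s².
Semi-major axis of the transfer orbit: a_t = (3890 + 19300)/2 = 11595 km.
The apoapsis of the transfer ellipse is at r = 19300 km.
Vis-viva: v = √[μ(2/r − 1/a_t)] = √[42877.1 × (2/19300 − 1/11595)] = 0.8633 km/s.

v = 0.863 km/s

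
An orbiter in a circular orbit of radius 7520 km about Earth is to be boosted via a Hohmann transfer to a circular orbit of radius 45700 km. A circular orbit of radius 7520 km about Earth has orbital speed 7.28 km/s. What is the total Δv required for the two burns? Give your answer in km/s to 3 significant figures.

Δv = 3.64 km/s

From the circular-orbit relation v² = μ/r at r = 7520 km: μ = v²r = (7.28)² × 7520 = 3.98548×10^5 km³/s².
The Hohmann ellipse has a_t = (r₁ + r₂)/2 = 26610 km.
Circular speed at r₁: v₁ = √(μ/r₁) = √(3.98548×10^5/7520) = 7.2800 km/s.
On the transfer ellipse at r₁, v² = μ(2/r − 1/a) gives v_p = √[μ(2/r₁ − 1/a_t)] = 9.5404 km/s.
First burn Δv₁ = |v_p − v₁| = 2.2604 km/s.
At r₂, v₂ = √(μ/r₂) = 2.9531 km/s.
Transfer-orbit speed at r₂: v_a = √[μ(2/r₂ − 1/a_t)] = 1.5699 km/s.
Second burn Δv₂ = |v₂ − v_a| = 1.3832 km/s.
Total Δv = Δv₁ + Δv₂ = 3.644 km/s.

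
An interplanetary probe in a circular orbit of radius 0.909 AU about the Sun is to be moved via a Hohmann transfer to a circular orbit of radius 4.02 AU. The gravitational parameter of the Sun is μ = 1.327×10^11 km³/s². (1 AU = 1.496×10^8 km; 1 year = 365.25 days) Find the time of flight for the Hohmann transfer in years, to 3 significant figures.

In km: r₁ = 0.909 × 1.496×10^8 = 1.359864×10^8 km; r₂ = 4.02 × 1.496×10^8 = 6.01392×10^8 km.
Semi-major axis of the transfer orbit: a_t = (1.359864×10^8 + 6.01392×10^8)/2 = 3.686892×10^8 km.
Half the transfer-orbit period gives t = π√(a_t³/μ) = 6.105×10^7 s.
Converting: 6.105×10^7 s ÷ 3.15576×10^7 s/year (365.25 × 86400) = 1.93 years.

t = 1.93 years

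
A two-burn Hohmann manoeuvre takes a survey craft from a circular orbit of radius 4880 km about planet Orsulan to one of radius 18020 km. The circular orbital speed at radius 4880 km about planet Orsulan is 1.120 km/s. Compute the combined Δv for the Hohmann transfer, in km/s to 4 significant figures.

Δv = 0.4874 km/s

From the circular-orbit relation v² = μ/r at r = 4880 km: μ = v²r = (1.120)² × 4880 = 6121.47 km³/s².
Transfer-ellipse semi-major axis a_t = (r₁ + r₂)/2 = (4880 + 18020)/2 = 11450 km.
Circular speed at r₁: v₁ = √(μ/r₁) = √(6121.47/4880) = 1.1200 km/s.
On the transfer ellipse at r₁, vis-viva equation gives v_p = √[μ(2/r₁ − 1/a_t)] = 1.4051 km/s.
First burn Δv₁ = |v_p − v₁| = 0.2851 km/s.
Circular speed at r₂: v₂ = √(μ/r₂) = 0.5828 km/s.
Transfer-orbit speed at r₂: v_a = √[μ(2/r₂ − 1/a_t)] = 0.3805 km/s.
Second burn Δv₂ = |v₂ − v_a| = 0.2023 km/s.
Total Δv = Δv₁ + Δv₂ = 0.4874 km/s.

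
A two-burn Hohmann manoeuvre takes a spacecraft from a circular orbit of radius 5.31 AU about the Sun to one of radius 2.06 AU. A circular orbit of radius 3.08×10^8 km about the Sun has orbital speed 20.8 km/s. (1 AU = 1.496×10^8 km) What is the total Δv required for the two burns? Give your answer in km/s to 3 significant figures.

From the circular-orbit relation v² = μ/r at r = 3.08×10^8 km: μ = v²r = (20.8)² × 3.08×10^8 = 1.33253×10^11 km³/s².
In km: r₁ = 5.31 × 1.496×10^8 = 7.94376×10^8 km; r₂ = 2.06 × 1.496×10^8 = 3.08176×10^8 km.
Transfer-ellipse semi-major axis a_t = (r₁ + r₂)/2 = (7.94376×10^8 + 3.08176×10^8)/2 = 5.51276×10^8 km.
Circular speed at r₁: v₁ = √(μ/r₁) = √(1.33253×10^11/7.94376×10^8) = 12.952 km/s.
Transfer-orbit speed at r₁ (v² = μ(2/r − 1/a)): v_a = √[μ(2/r₁ − 1/a_t)] = 9.6837 km/s.
First burn Δv₁ = |v_a − v₁| = 3.268 km/s.
Circular speed at r₂: v₂ = √(μ/r₂) = 20.794 km/s.
Transfer-orbit speed at r₂: v_p = √[μ(2/r₂ − 1/a_t)] = 24.961 km/s.
Second burn Δv₂ = |v₂ − v_p| = 4.167 km/s.
Total Δv = Δv₁ + Δv₂ = 7.435 km/s.

Δv = 7.44 km/s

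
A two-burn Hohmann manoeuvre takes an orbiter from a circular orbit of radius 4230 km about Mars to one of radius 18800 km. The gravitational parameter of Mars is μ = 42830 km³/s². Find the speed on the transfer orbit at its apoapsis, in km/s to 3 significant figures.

The Hohmann ellipse has a_t = (r₁ + r₂)/2 = 11515 km.
The apoapsis of the transfer ellipse is at r = 18800 km.
From the vis-viva equation, v = √[μ(2/r − 1/a_t)] = 0.9148 km/s.

v = 0.915 km/s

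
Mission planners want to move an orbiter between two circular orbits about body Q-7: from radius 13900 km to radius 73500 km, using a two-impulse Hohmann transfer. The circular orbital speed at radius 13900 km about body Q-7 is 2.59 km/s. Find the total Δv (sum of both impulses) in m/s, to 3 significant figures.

Δv = 1260 m/s

From the circular-orbit relation v² = μ/r at r = 13900 km: μ = v²r = (2.59)² × 13900 = 93242.6 km³/s².
The Hohmann ellipse has a_t = (r₁ + r₂)/2 = 43700 km.
At r₁ the circular-orbit speed is v₁ = √(μ/r₁) = 2.5900 km/s.
Transfer-orbit speed at r₁ (vis-viva): v_p = √[μ(2/r₁ − 1/a_t)] = 3.3589 km/s.
First burn Δv₁ = |v_p − v₁| = 0.7689 km/s.
At r₂, v₂ = √(μ/r₂) = 1.1263 km/s.
Transfer-orbit speed at r₂: v_a = √[μ(2/r₂ − 1/a_t)] = 0.63523 km/s.
Second burn Δv₂ = |v₂ − v_a| = 0.4911 km/s.
Δv = Δv₁ + Δv₂ = 0.7689 + 0.4911 = 1.260 km/s.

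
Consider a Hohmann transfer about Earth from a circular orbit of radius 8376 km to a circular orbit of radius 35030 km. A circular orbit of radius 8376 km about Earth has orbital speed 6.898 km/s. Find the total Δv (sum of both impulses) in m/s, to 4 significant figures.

From the circular-orbit relation v² = μ/r at r = 8376 km: μ = v²r = (6.898)² × 8376 = 3.98550×10^5 km³/s².
The Hohmann ellipse has a_t = (r₁ + r₂)/2 = 21703 km.
Circular speed at r₁: v₁ = √(μ/r₁) = √(3.98550×10^5/8376) = 6.8980 km/s.
Transfer-orbit speed at r₁ (vis-viva equation): v_p = √[μ(2/r₁ − 1/a_t)] = 8.7636 km/s.
First burn Δv₁ = |v_p − v₁| = 1.8656 km/s.
Circular speed at r₂: v₂ = √(μ/r₂) = 3.37304 km/s.
Transfer-orbit speed at r₂: v_a = √[μ(2/r₂ − 1/a_t)] = 2.09546 km/s.
Second burn Δv₂ = |v₂ − v_a| = 1.2776 km/s.
Δv = Δv₁ + Δv₂ = 1.8656 + 1.2776 = 3.143 km/s.

Δv = 3143 m/s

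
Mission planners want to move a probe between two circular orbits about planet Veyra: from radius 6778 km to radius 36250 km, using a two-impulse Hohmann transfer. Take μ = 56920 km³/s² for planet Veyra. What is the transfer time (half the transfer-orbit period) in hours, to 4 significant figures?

Semi-major axis of the transfer orbit: a_t = (6778 + 36250)/2 = 21514 km.
By Kepler's third law the transfer-orbit period is T = 2π√(a_t³/μ), so t = T/2 = 41550 s.
Converting: 41550 s ÷ 3600 s/hour = 11.54 hours.

t = 11.54 hours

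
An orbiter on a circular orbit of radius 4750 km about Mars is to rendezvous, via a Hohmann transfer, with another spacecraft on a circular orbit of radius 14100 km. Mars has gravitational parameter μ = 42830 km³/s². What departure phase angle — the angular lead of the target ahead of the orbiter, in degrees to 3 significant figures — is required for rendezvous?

φ = 81.6°

The Hohmann ellipse has a_t = (r₁ + r₂)/2 = 9425 km.
The half-period of the transfer ellipse is t = π√(a_t³/μ) = 13890 s.
Target angular speed ω₂ = √(μ/r₂³) = 1.2361×10^-4 rad/s.
Angle swept by the target during transfer: ω₂·t = 1.7169 rad = 98.37°.
Arrival is 180° from departure on the ellipse, so φ = 180° − 98.37° = 81.6°.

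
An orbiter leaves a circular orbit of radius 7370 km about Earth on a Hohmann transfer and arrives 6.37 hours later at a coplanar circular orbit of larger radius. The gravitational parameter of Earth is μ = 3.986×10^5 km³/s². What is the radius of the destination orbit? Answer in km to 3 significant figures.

r₂ = 48000 km

Transfer time t = 6.37 hours = 22932 s, and t = π√(a_t³/μ).
So a_t = (μ t²/π²)^(1/3) = (3.986×10^5 × (22932)² / π²)^(1/3) = 27693 km.
Since a_t = (r₁ + r₂)/2, r₂ = 2a_t − r₁ = 2×27693 − 7370 = 48016 km.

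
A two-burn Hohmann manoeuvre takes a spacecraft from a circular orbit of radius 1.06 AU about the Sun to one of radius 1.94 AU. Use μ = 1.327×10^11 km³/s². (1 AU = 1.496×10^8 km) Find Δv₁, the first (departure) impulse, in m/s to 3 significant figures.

In km: r₁ = 1.06 × 1.496×10^8 = 1.58576×10^8 km; r₂ = 1.94 × 1.496×10^8 = 2.90224×10^8 km.
Transfer-ellipse semi-major axis a_t = (r₁ + r₂)/2 = (1.58576×10^8 + 2.90224×10^8)/2 = 2.244×10^8 km.
Circular speed at r = 1.58576×10^8 km: v_c = √(μ/r) = 28.93 km/s.
Vis-viva on the transfer ellipse at r = 1.58576×10^8 km gives v_t = √[μ(2/r − 1/a_t)] = 32.90 km/s.
Δv₁ = |v_t − v_c| = |32.90 − 28.93| = 3.970 km/s.

Δv₁ = 3970 m/s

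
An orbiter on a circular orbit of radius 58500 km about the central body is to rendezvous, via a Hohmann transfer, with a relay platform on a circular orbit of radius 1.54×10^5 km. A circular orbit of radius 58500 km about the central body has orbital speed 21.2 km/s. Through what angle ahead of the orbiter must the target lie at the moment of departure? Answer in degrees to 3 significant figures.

φ = 76.8°

From the circular-orbit relation v² = μ/r at r = 58500 km: μ = v²r = (21.2)² × 58500 = 2.62922×10^7 km³/s².
Semi-major axis of the transfer orbit: a_t = (58500 + 1.540×10^5)/2 = 1.0625×10^5 km.
The half-period of the transfer ellipse is t = π√(a_t³/μ) = 21219.2 s.
Target angular speed ω₂ = √(μ/r₂³) = 8.48463×10^-5 rad/s.
Angle swept by the target during transfer: ω₂·t = 1.8004 rad = 103.2°.
The orbiter traverses 180° on the transfer ellipse, so the target must lead by 180° − 103.2° = 76.8°.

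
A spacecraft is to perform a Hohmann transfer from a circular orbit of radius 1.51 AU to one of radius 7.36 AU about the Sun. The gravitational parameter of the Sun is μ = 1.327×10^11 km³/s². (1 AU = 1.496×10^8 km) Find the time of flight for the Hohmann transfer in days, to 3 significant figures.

In km: r₁ = 1.51 × 1.496×10^8 = 2.25896×10^8 km; r₂ = 7.36 × 1.496×10^8 = 1.101056×10^9 km.
Transfer-ellipse semi-major axis a_t = (r₁ + r₂)/2 = (2.25896×10^8 + 1.101056×10^9)/2 = 6.63476×10^8 km.
By Kepler's third law the transfer-orbit period is T = 2π√(a_t³/μ), so t = T/2 = 1.474×10^8 s.
Converting: 1.474×10^8 s ÷ 86400 s/day = 1710 days.

t = 1710 days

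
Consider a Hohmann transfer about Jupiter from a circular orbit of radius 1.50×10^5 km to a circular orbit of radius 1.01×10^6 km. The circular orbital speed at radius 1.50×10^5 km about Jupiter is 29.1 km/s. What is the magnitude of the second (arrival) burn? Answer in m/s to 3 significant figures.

Δv₂ = 5510 m/s

From the circular-orbit relation v² = μ/r at r = 1.50×10^5 km: μ = v²r = (29.1)² × 1.50×10^5 = 1.27022×10^8 km³/s².
The Hohmann ellipse has a_t = (r₁ + r₂)/2 = 5.800×10^5 km.
Circular speed at r = 1.010×10^6 km: v_c = √(μ/r) = 11.214 km/s.
Vis-viva on the transfer ellipse at r = 1.010×10^6 km gives v_t = √[μ(2/r − 1/a_t)] = 5.7031 km/s.
Δv₂ = |v_t − v_c| = |5.7031 − 11.214| = 5.511 km/s.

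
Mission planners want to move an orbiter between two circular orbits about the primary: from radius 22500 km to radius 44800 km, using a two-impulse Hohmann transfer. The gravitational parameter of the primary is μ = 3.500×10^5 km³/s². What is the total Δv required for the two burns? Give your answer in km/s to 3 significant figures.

Δv = 1.12 km/s

Semi-major axis of the transfer orbit: a_t = (22500 + 44800)/2 = 33650 km.
Circular speed at r₁: v₁ = √(μ/r₁) = √(3.500×10^5/22500) = 3.94405 km/s.
Transfer-orbit speed at r₁ (v² = μ(2/r − 1/a)): v_p = √[μ(2/r₁ − 1/a_t)] = 4.55082 km/s.
First burn Δv₁ = |v_p − v₁| = 0.6068 km/s.
Circular speed at r₂: v₂ = √(μ/r₂) = 2.7951 km/s.
Transfer-orbit speed at r₂: v_a = √[μ(2/r₂ − 1/a_t)] = 2.2856 km/s.
Second burn Δv₂ = |v₂ − v_a| = 0.5095 km/s.
Δv = Δv₁ + Δv₂ = 0.6068 + 0.5095 = 1.116 km/s.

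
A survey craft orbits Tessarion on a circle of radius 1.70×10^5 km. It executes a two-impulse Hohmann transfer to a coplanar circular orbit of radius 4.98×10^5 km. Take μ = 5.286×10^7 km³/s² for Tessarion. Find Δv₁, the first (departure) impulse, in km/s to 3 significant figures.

Semi-major axis of the transfer orbit: a_t = (1.700×10^5 + 4.980×10^5)/2 = 3.340×10^5 km.
Circular speed at r = 1.700×10^5 km: v_c = √(μ/r) = 17.634 km/s.
Vis-viva on the transfer ellipse at r = 1.700×10^5 km gives v_t = √[μ(2/r − 1/a_t)] = 21.532 km/s.
Δv₁ = |v_t − v_c| = |21.532 − 17.634| = 3.898 km/s.

Δv₁ = 3.90 km/s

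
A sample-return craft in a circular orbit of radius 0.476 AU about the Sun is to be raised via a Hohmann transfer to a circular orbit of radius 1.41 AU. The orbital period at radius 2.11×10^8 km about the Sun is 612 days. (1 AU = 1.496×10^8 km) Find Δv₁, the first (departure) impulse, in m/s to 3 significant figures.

From Kepler's third law T² = 4π²r³/μ at r = 2.11×10^8 km, T = 612 days = 612 × 86400 s = 5.28768×10^7 s: μ = 4π²r³/T² = 1.32641×10^11 km³/s².
In km: r₁ = 0.476 × 1.496×10^8 = 7.12096×10^7 km; r₂ = 1.41 × 1.496×10^8 = 2.10936×10^8 km.
Transfer-ellipse semi-major axis a_t = (r₁ + r₂)/2 = (7.12096×10^7 + 2.10936×10^8)/2 = 1.410728×10^8 km.
On the circular orbit at r = 7.12096×10^7 km, v_c = √(μ/r) = 43.15878 km/s.
Vis-viva on the transfer ellipse at r = 7.12096×10^7 km gives v_t = √[μ(2/r − 1/a_t)] = 52.77434 km/s.
Δv₁ = |v_t − v_c| = |52.77434 − 43.15878| = 9.616 km/s.

Δv₁ = 9620 m/s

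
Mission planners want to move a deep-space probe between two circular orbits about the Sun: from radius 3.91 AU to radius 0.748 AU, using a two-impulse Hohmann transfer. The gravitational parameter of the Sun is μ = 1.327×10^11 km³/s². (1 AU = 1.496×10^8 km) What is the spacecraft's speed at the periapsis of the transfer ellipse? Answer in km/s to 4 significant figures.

v = 44.62 km/s

In km: r₁ = 3.91 × 1.496×10^8 = 5.84936×10^8 km; r₂ = 0.748 × 1.496×10^8 = 1.119008×10^8 km.
Transfer-ellipse semi-major axis a_t = (r₁ + r₂)/2 = (5.84936×10^8 + 1.119008×10^8)/2 = 3.484184×10^8 km.
At periapsis, r = 1.119008×10^8 km.
From the vis-viva equation, v = √[μ(2/r − 1/a_t)] = 44.62 km/s.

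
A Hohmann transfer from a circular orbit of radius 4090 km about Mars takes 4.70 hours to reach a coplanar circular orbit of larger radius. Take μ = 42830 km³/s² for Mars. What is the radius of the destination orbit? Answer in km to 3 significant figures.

r₂ = 17400 km

Transfer time t = 4.70 hours = 16920 s, and t = π√(a_t³/μ).
So a_t = (μ t²/π²)^(1/3) = (42830 × (16920)² / π²)^(1/3) = 10750 km.
Since a_t = (r₁ + r₂)/2, r₂ = 2a_t − r₁ = 2×10750 − 4090 = 17410 km.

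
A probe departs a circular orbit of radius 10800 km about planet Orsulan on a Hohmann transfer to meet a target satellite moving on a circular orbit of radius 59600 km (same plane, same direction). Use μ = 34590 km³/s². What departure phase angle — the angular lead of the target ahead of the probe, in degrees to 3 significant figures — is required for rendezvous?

The Hohmann ellipse has a_t = (r₁ + r₂)/2 = 35200 km.
The half-period of the transfer ellipse is t = π√(a_t³/μ) = 1.116×10^5 s.
The target's mean motion on its circular orbit is ω₂ = √(μ/r₂³) = 1.278×10^-5 rad/s.
Angle swept by the target during transfer: ω₂·t = 1.426 rad = 81.70°.
The probe traverses 180° on the transfer ellipse, so the target must lead by 180° − 81.70° = 98.3°.

φ = 98.3°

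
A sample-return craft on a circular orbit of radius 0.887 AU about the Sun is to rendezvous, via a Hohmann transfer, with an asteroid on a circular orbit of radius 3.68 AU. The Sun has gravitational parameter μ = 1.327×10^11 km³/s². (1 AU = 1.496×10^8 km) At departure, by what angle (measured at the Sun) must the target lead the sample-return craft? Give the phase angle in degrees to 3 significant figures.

In km: r₁ = 0.887 × 1.496×10^8 = 1.326952×10^8 km; r₂ = 3.68 × 1.496×10^8 = 5.50528×10^8 km.
The Hohmann ellipse has a_t = (r₁ + r₂)/2 = 3.416116×10^8 km.
Transfer time t = π√(a_t³/μ) = 5.4452×10^7 s.
The target's mean motion on its circular orbit is ω₂ = √(μ/r₂³) = 2.8201×10^-8 rad/s.
Angle swept by the target during transfer: ω₂·t = 1.5356 rad = 87.98°.
Arrival is 180° from departure on the ellipse, so φ = 180° − 87.98° = 92.0°.

φ = 92.0°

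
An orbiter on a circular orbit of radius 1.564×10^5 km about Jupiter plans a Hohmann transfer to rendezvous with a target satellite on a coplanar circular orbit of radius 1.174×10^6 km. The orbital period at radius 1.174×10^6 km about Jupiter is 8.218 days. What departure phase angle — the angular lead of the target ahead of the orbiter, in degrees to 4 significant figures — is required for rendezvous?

From Kepler's third law T² = 4π²r³/μ at r = 1.174×10^6 km, T = 8.218 days = 8.218 × 86400 s = 7.100352×10^5 s: μ = 4π²r³/T² = 1.26708×10^8 km³/s².
The Hohmann ellipse has a_t = (r₁ + r₂)/2 = 6.652×10^5 km.
Transfer time t = π√(a_t³/μ) = 1.5142×10^5 s.
The target's mean motion on its circular orbit is ω₂ = √(μ/r₂³) = 8.8491×10^-6 rad/s.
Angle swept by the target during transfer: ω₂·t = 1.3399 rad = 76.77°.
The orbiter traverses 180° on the transfer ellipse, so the target must lead by 180° − 76.77° = 103.2°.

φ = 103.2°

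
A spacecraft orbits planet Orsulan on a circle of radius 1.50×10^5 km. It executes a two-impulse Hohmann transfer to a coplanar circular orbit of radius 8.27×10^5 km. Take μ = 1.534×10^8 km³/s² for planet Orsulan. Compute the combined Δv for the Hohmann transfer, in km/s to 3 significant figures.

Semi-major axis of the transfer orbit: a_t = (1.500×10^5 + 8.270×10^5)/2 = 4.885×10^5 km.
Circular speed at r₁: v₁ = √(μ/r₁) = √(1.534×10^8/1.500×10^5) = 31.98 km/s.
Transfer-orbit speed at r₁ (vis-viva): v_p = √[μ(2/r₁ − 1/a_t)] = 41.61 km/s.
First burn Δv₁ = |v_p − v₁| = 9.630 km/s.
At r₂, v₂ = √(μ/r₂) = 13.619 km/s.
Transfer-orbit speed at r₂: v_a = √[μ(2/r₂ − 1/a_t)] = 7.5470 km/s.
Second burn Δv₂ = |v₂ − v_a| = 6.072 km/s.
Δv = Δv₁ + Δv₂ = 9.630 + 6.072 = 15.70 km/s.

Δv = 15.7 km/s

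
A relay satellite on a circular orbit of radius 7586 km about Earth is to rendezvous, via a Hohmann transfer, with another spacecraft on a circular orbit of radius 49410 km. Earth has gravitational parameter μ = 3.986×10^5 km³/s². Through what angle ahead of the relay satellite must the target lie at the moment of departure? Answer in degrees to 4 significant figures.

Transfer-ellipse semi-major axis a_t = (r₁ + r₂)/2 = (7586 + 49410)/2 = 28498 km.
Transfer time t = π√(a_t³/μ) = 23940 s.
The target's mean motion on its circular orbit is ω₂ = √(μ/r₂³) = 5.748×10^-5 rad/s.
Angle swept by the target during transfer: ω₂·t = 1.376 rad = 78.84°.
Arrival is 180° from departure on the ellipse, so φ = 180° − 78.84° = 101.2°.

φ = 101.2°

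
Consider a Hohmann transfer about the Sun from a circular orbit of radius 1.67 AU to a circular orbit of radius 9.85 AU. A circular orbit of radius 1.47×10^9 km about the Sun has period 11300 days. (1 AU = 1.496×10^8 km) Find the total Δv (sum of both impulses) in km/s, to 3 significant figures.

From Kepler's third law T² = 4π²r³/μ at r = 1.47×10^9 km, T = 11300 days = 11300 × 86400 s = 9.7632×10^8 s: μ = 4π²r³/T² = 1.31561×10^11 km³/s².
In km: r₁ = 1.67 × 1.496×10^8 = 2.49832×10^8 km; r₂ = 9.85 × 1.496×10^8 = 1.47356×10^9 km.
The Hohmann ellipse has a_t = (r₁ + r₂)/2 = 8.61696×10^8 km.
Circular speed at r₁: v₁ = √(μ/r₁) = √(1.31561×10^11/2.49832×10^8) = 22.948 km/s.
Transfer-orbit speed at r₁ (v² = μ(2/r − 1/a)): v_p = √[μ(2/r₁ − 1/a_t)] = 30.009 km/s.
First burn Δv₁ = |v_p − v₁| = 7.061 km/s.
Circular speed at r₂: v₂ = √(μ/r₂) = 9.449 km/s.
Transfer-orbit speed at r₂: v_a = √[μ(2/r₂ − 1/a_t)] = 5.088 km/s.
Second burn Δv₂ = |v₂ − v_a| = 4.361 km/s.
Total Δv = Δv₁ + Δv₂ = 11.42 km/s.

Δv = 11.4 km/s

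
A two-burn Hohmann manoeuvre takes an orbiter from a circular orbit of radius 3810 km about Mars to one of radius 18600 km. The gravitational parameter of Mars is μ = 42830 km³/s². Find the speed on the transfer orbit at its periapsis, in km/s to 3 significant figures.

Semi-major axis of the transfer orbit: a_t = (3810 + 18600)/2 = 11205 km.
The periapsis of the transfer ellipse is at r = 3810 km.
Applying v² = μ(2/r − 1/a_t): v = 4.320 km/s.

v = 4.32 km/s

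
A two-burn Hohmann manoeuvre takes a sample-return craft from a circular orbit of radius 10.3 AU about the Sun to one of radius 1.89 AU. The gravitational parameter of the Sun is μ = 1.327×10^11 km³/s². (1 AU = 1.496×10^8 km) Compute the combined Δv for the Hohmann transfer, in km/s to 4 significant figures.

Δv = 10.61 km/s

In km: r₁ = 10.3 × 1.496×10^8 = 1.54088×10^9 km; r₂ = 1.89 × 1.496×10^8 = 2.82744×10^8 km.
Transfer-ellipse semi-major axis a_t = (r₁ + r₂)/2 = (1.54088×10^9 + 2.82744×10^8)/2 = 9.11812×10^8 km.
At r₁ the circular-orbit speed is v₁ = √(μ/r₁) = 9.280 km/s.
Transfer-orbit speed at r₁ (v² = μ(2/r − 1/a)): v_a = √[μ(2/r₁ − 1/a_t)] = 5.168 km/s.
First burn Δv₁ = |v_a − v₁| = 4.112 km/s.
Circular speed at r₂: v₂ = √(μ/r₂) = 21.664 km/s.
Transfer-orbit speed at r₂: v_p = √[μ(2/r₂ − 1/a_t)] = 28.162 km/s.
Second burn Δv₂ = |v₂ − v_p| = 6.498 km/s.
Total Δv = Δv₁ + Δv₂ = 10.61 km/s.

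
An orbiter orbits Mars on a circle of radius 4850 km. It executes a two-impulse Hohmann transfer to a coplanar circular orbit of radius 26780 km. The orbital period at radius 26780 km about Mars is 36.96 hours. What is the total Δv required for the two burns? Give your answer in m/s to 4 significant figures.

Δv = 1460 m/s

From Kepler's third law T² = 4π²r³/μ at r = 26780 km, T = 36.96 hours = 36.96 × 3600 s = 1.33056×10^5 s: μ = 4π²r³/T² = 42827.5 km³/s².
The Hohmann ellipse has a_t = (r₁ + r₂)/2 = 15815 km.
Circular speed at r₁: v₁ = √(μ/r₁) = √(42827.5/4850) = 2.9716 km/s.
On the transfer ellipse at r₁, vis-viva gives v_p = √[μ(2/r₁ − 1/a_t)] = 3.8669 km/s.
First burn Δv₁ = |v_p − v₁| = 0.8953 km/s.
Circular speed at r₂: v₂ = √(μ/r₂) = 1.2646 km/s.
Transfer-orbit speed at r₂: v_a = √[μ(2/r₂ − 1/a_t)] = 0.70031 km/s.
Second burn Δv₂ = |v₂ − v_a| = 0.5643 km/s.
Δv = Δv₁ + Δv₂ = 0.8953 + 0.5643 = 1.460 km/s.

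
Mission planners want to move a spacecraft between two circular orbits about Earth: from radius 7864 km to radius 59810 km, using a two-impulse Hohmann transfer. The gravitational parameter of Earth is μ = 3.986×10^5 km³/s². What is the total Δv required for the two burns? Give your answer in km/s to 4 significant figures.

Δv = 3.683 km/s

Transfer-ellipse semi-major axis a_t = (r₁ + r₂)/2 = (7864 + 59810)/2 = 33837 km.
At r₁ the circular-orbit speed is v₁ = √(μ/r₁) = 7.119 km/s.
On the transfer ellipse at r₁, v² = μ(2/r − 1/a) gives v_p = √[μ(2/r₁ − 1/a_t)] = 9.465 km/s.
First burn Δv₁ = |v_p − v₁| = 2.346 km/s.
At r₂, v₂ = √(μ/r₂) = 2.582 km/s.
Transfer-orbit speed at r₂: v_a = √[μ(2/r₂ − 1/a_t)] = 1.245 km/s.
Second burn Δv₂ = |v₂ − v_a| = 1.337 km/s.
Total Δv = Δv₁ + Δv₂ = 3.683 km/s.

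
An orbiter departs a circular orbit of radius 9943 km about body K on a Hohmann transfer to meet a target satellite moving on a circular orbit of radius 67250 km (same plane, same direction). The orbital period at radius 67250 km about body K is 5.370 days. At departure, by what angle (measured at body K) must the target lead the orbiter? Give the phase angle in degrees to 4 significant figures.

φ = 101.7°

From Kepler's third law T² = 4π²r³/μ at r = 67250 km, T = 5.370 days = 5.370 × 86400 s = 4.63968×10^5 s: μ = 4π²r³/T² = 55777.7 km³/s².
The Hohmann ellipse has a_t = (r₁ + r₂)/2 = 38596.5 km.
Transfer time t = π√(a_t³/μ) = 1.00865×10^5 s.
Target angular speed ω₂ = √(μ/r₂³) = 1.35423×10^-5 rad/s.
Angle swept by the target during transfer: ω₂·t = 1.3659 rad = 78.26°.
The orbiter traverses 180° on the transfer ellipse, so the target must lead by 180° − 78.26° = 101.7°.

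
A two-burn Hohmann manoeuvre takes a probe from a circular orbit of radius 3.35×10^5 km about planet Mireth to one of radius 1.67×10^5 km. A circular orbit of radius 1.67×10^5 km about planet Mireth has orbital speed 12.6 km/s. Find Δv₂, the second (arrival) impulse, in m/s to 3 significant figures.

From the circular-orbit relation v² = μ/r at r = 1.67×10^5 km: μ = v²r = (12.6)² × 1.67×10^5 = 2.65129×10^7 km³/s².
Semi-major axis of the transfer orbit: a_t = (3.350×10^5 + 1.670×10^5)/2 = 2.510×10^5 km.
On the circular orbit at r = 1.670×10^5 km, v_c = √(μ/r) = 12.600 km/s.
Vis-viva on the transfer ellipse at r = 1.670×10^5 km gives v_t = √[μ(2/r − 1/a_t)] = 14.556 km/s.
Δv₂ = |v_t − v_c| = |14.556 − 12.600| = 1.956 km/s.

Δv₂ = 1960 m/s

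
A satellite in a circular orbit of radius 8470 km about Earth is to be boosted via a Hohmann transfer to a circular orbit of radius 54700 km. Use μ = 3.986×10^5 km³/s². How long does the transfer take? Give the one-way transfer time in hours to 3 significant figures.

The Hohmann ellipse has a_t = (r₁ + r₂)/2 = 31585 km.
By Kepler's third law the transfer-orbit period is T = 2π√(a_t³/μ), so t = T/2 = 27930 s.
Converting: 27930 s ÷ 3600 s/hour = 7.76 hours.

t = 7.76 hours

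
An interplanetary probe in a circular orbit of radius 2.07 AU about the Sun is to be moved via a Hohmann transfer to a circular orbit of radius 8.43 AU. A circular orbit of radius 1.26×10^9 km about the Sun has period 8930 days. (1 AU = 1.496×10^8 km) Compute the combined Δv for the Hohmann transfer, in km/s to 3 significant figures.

Δv = 9.35 km/s

From Kepler's third law T² = 4π²r³/μ at r = 1.26×10^9 km, T = 8930 days = 8930 × 86400 s = 7.71552×10^8 s: μ = 4π²r³/T² = 1.32660×10^11 km³/s².
In km: r₁ = 2.07 × 1.496×10^8 = 3.09672×10^8 km; r₂ = 8.43 × 1.496×10^8 = 1.261128×10^9 km.
Semi-major axis of the transfer orbit: a_t = (3.09672×10^8 + 1.261128×10^9)/2 = 7.854×10^8 km.
Circular speed at r₁: v₁ = √(μ/r₁) = √(1.32660×10^11/3.09672×10^8) = 20.70 km/s.
Transfer-orbit speed at r₁ (vis-viva): v_p = √[μ(2/r₁ − 1/a_t)] = 26.23 km/s.
First burn Δv₁ = |v_p − v₁| = 5.530 km/s.
Circular speed at r₂: v₂ = √(μ/r₂) = 10.256 km/s.
Transfer-orbit speed at r₂: v_a = √[μ(2/r₂ − 1/a_t)] = 6.4402 km/s.
Second burn Δv₂ = |v₂ − v_a| = 3.816 km/s.
Total Δv = Δv₁ + Δv₂ = 9.346 km/s.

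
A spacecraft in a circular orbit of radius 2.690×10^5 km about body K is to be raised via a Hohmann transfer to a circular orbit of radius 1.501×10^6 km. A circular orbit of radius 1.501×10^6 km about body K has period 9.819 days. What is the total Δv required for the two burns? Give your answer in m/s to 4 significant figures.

Δv = 12930 m/s

From Kepler's third law T² = 4π²r³/μ at r = 1.501×10^6 km, T = 9.819 days = 9.819 × 86400 s = 8.483616×10^5 s: μ = 4π²r³/T² = 1.85498×10^8 km³/s².
The Hohmann ellipse has a_t = (r₁ + r₂)/2 = 8.850×10^5 km.
At r₁ the circular-orbit speed is v₁ = √(μ/r₁) = 26.260 km/s.
Transfer-orbit speed at r₁ (v² = μ(2/r − 1/a)): v_p = √[μ(2/r₁ − 1/a_t)] = 34.199 km/s.
First burn Δv₁ = |v_p − v₁| = 7.939 km/s.
Circular speed at r₂: v₂ = √(μ/r₂) = 11.117 km/s.
Transfer-orbit speed at r₂: v_a = √[μ(2/r₂ − 1/a_t)] = 6.1289 km/s.
Second burn Δv₂ = |v₂ − v_a| = 4.988 km/s.
Δv = Δv₁ + Δv₂ = 7.939 + 4.988 = 12.93 km/s.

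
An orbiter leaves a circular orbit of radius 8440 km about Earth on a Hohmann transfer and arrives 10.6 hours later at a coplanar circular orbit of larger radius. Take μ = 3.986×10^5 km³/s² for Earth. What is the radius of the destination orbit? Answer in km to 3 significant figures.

Transfer time t = 10.6 hours = 38160 s, and t = π√(a_t³/μ).
So a_t = (μ t²/π²)^(1/3) = (3.986×10^5 × (38160)² / π²)^(1/3) = 38888 km.
Since a_t = (r₁ + r₂)/2, r₂ = 2a_t − r₁ = 2×38888 − 8440 = 69336 km.

r₂ = 69300 km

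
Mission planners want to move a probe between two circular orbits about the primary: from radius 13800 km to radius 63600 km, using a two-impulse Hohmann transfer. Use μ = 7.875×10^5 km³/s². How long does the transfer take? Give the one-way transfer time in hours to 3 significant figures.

t = 7.49 hours

The Hohmann ellipse has a_t = (r₁ + r₂)/2 = 38700 km.
Transfer time t = π√(a_t³/μ) = π√((38700)³ / 7.875×10^5) = 26950 s.
Converting: 26950 s ÷ 3600 s/hour = 7.49 hours.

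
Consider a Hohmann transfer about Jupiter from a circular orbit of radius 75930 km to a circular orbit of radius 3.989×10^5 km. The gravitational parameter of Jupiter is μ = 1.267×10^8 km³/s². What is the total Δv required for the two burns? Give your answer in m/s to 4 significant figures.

Δv = 19840 m/s

Semi-major axis of the transfer orbit: a_t = (75930 + 3.989×10^5)/2 = 2.37415×10^5 km.
Circular speed at r₁: v₁ = √(μ/r₁) = √(1.267×10^8/75930) = 40.85 km/s.
Transfer-orbit speed at r₁ (vis-viva equation): v_p = √[μ(2/r₁ − 1/a_t)] = 52.95 km/s.
First burn Δv₁ = |v_p − v₁| = 12.10 km/s.
At r₂, v₂ = √(μ/r₂) = 17.822 km/s.
Transfer-orbit speed at r₂: v_a = √[μ(2/r₂ − 1/a_t)] = 10.079 km/s.
Second burn Δv₂ = |v₂ − v_a| = 7.743 km/s.
Δv = Δv₁ + Δv₂ = 12.10 + 7.743 = 19.84 km/s.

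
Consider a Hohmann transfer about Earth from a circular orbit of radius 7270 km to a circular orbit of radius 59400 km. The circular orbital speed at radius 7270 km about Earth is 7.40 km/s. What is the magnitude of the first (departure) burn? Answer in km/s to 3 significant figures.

Δv₁ = 2.48 km/s

From the circular-orbit relation v² = μ/r at r = 7270 km: μ = v²r = (7.40)² × 7270 = 3.98105×10^5 km³/s².
Transfer-ellipse semi-major axis a_t = (r₁ + r₂)/2 = (7270 + 59400)/2 = 33335 km.
On the circular orbit at r = 7270 km, v_c = √(μ/r) = 7.400 km/s.
Transfer-orbit speed at the same r (vis-viva, a = a_t): v_t = √[μ(2/r − 1/a_t)] = 9.878 km/s.
Δv₁ = |v_t − v_c| = |9.878 − 7.400| = 2.478 km/s.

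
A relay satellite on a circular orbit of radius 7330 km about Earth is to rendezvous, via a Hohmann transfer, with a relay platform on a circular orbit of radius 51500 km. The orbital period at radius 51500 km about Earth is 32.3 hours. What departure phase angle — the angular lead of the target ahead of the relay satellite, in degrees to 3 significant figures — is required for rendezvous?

φ = 102°

From Kepler's third law T² = 4π²r³/μ at r = 51500 km, T = 32.3 hours = 32.3 × 3600 s = 1.1628×10^5 s: μ = 4π²r³/T² = 3.98815×10^5 km³/s².
Transfer-ellipse semi-major axis a_t = (r₁ + r₂)/2 = (7330 + 51500)/2 = 29415 km.
The half-period of the transfer ellipse is t = π√(a_t³/μ) = 25097 s.
Target angular speed ω₂ = √(μ/r₂³) = 5.4035×10^-5 rad/s.
Angle swept by the target during transfer: ω₂·t = 1.3561 rad = 77.70°.
The relay satellite traverses 180° on the transfer ellipse, so the target must lead by 180° − 77.70° = 102°.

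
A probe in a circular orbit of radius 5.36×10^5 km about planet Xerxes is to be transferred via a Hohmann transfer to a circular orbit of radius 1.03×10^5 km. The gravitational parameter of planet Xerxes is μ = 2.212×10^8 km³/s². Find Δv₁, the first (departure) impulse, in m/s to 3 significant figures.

Δv₁ = 8780 m/s

The Hohmann ellipse has a_t = (r₁ + r₂)/2 = 3.195×10^5 km.
Circular speed at r = 5.360×10^5 km: v_c = √(μ/r) = 20.31 km/s.
Transfer-orbit speed at the same r (vis-viva, a = a_t): v_t = √[μ(2/r − 1/a_t)] = 11.53 km/s.
Δv₁ = |v_t − v_c| = |11.53 − 20.31| = 8.780 km/s.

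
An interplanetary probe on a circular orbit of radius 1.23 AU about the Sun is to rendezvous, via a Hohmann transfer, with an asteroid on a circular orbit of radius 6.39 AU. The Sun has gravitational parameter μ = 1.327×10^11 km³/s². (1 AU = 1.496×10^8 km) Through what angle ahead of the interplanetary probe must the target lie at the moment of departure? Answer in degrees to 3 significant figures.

φ = 97.1°

In km: r₁ = 1.23 × 1.496×10^8 = 1.84008×10^8 km; r₂ = 6.39 × 1.496×10^8 = 9.55944×10^8 km.
Semi-major axis of the transfer orbit: a_t = (1.84008×10^8 + 9.55944×10^8)/2 = 5.69976×10^8 km.
The half-period of the transfer ellipse is t = π√(a_t³/μ) = 1.174×10^8 s.
Target angular speed ω₂ = √(μ/r₂³) = 1.232×10^-8 rad/s.
Angle swept by the target during transfer: ω₂·t = 1.4464 rad = 82.87°.
Arrival is 180° from departure on the ellipse, so φ = 180° − 82.87° = 97.1°.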